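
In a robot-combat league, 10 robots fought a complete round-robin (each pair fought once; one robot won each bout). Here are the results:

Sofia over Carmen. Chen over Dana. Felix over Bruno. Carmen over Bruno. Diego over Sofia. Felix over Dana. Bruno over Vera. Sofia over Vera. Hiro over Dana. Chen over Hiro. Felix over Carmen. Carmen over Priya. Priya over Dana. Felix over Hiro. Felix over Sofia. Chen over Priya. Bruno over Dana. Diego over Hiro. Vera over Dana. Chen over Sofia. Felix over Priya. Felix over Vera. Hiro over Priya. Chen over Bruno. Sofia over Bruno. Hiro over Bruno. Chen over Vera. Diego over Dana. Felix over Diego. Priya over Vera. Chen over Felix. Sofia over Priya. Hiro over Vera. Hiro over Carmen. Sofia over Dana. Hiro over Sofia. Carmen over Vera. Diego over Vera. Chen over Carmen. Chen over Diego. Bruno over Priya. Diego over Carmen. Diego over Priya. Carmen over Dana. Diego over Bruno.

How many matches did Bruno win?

3

Bruno's results: beat Vera, Dana, Priya; lost to Felix, Hiro, Chen, Carmen, Sofia, Diego.
That is 3 wins.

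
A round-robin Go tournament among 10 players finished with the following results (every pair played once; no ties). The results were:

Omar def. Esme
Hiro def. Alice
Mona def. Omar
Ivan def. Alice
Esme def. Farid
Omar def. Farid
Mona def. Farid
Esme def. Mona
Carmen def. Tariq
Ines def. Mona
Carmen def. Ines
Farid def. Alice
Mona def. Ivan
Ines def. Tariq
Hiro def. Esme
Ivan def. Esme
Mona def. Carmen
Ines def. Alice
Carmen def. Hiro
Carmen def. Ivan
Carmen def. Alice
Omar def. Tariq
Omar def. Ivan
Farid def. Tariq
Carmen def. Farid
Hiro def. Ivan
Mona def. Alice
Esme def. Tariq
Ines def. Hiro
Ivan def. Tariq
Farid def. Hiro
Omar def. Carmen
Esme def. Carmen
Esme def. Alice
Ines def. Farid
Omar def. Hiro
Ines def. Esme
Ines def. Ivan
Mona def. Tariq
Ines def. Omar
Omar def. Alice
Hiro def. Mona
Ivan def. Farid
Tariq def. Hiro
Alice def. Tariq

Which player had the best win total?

Win totals: Tariq 1, Ivan 4, Hiro 4, Omar 7, Ines 8, Farid 3, Alice 1, Carmen 6, Mona 6, Esme 5.
Ines leads with 8 wins (next highest: 7).

Ines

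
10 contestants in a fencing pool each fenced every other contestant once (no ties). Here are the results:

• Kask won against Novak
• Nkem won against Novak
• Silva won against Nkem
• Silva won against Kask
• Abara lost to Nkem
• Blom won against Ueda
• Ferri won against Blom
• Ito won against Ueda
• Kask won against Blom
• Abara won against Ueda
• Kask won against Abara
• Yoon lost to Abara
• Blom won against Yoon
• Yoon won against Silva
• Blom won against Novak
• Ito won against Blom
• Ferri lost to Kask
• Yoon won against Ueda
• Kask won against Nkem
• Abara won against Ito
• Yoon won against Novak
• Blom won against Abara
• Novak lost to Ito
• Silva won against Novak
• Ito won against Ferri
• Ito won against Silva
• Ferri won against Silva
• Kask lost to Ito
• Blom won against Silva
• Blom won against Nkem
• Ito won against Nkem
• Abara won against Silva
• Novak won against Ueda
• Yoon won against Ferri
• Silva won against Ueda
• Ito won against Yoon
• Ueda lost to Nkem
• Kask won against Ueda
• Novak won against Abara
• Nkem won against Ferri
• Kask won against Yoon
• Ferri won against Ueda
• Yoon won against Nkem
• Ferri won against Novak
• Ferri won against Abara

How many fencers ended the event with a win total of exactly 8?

Win totals: Abara 4, Yoon 5, Ito 8, Silva 4, Ferri 5, Kask 7, Nkem 4, Ueda 0, Novak 2, Blom 6.
Exactly 8: Ito — 1 fencer.

1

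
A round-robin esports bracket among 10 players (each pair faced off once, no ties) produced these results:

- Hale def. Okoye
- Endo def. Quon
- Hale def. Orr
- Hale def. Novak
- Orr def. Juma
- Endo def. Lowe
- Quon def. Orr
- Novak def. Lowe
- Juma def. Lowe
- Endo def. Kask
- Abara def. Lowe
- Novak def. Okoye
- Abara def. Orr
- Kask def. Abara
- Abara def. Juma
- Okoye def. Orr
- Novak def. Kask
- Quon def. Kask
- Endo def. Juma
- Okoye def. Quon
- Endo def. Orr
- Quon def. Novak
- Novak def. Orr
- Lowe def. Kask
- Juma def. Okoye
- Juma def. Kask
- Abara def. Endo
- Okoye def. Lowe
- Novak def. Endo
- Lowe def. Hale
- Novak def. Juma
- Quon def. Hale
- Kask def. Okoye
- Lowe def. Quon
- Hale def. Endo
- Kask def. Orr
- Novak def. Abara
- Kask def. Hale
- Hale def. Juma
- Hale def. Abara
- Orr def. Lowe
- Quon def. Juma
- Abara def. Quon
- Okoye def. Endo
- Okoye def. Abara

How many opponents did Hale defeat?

6

Hale's results: beat Endo, Okoye, Juma, Orr, Novak, Abara; lost to Kask, Quon, Lowe.
That is 6 wins.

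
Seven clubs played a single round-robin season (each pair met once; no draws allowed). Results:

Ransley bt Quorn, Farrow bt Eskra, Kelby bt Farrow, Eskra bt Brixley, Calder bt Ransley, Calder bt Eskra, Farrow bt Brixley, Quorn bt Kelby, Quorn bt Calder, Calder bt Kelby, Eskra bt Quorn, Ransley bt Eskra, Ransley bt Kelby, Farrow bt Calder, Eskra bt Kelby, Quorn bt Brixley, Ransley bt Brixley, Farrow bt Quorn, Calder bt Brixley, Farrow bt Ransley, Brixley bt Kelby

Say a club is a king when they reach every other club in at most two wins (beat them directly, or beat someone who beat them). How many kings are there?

5

Eskra cannot reach Ransley in two steps.
Brixley cannot reach Eskra, Ransley, Quorn, Calder in two steps.
Ransley reaches everyone (king).
Kelby reaches everyone (king).
Farrow reaches everyone (king).
Quorn reaches everyone (king).
Calder reaches everyone (king).
Kings: Ransley, Kelby, Farrow, Quorn, Calder — 5.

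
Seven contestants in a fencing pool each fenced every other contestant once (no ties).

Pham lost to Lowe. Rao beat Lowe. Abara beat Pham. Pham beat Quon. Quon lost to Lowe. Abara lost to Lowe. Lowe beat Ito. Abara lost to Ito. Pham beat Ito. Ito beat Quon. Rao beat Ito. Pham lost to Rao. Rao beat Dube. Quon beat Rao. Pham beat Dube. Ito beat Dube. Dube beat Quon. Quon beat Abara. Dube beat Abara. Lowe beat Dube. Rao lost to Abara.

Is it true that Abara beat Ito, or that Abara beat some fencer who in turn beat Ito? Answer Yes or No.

Yes

Abara did not beat Ito directly.
Abara beat Pham, Rao. Of those, Pham beat Ito.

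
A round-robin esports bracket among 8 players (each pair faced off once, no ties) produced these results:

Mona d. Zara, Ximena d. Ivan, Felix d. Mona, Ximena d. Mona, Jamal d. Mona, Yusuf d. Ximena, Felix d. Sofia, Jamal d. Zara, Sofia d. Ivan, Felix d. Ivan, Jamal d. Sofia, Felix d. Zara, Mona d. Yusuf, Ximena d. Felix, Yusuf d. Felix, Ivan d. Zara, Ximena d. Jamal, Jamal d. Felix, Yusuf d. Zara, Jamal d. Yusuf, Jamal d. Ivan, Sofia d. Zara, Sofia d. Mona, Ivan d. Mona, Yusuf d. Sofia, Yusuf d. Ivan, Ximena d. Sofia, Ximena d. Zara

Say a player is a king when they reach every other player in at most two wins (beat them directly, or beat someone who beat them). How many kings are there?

3

Zara cannot reach Ivan, Yusuf, Ximena, Jamal, Sofia, Mona, Felix in two steps.
Ivan cannot reach Ximena, Jamal, Sofia, Felix in two steps.
Yusuf reaches everyone (king).
Ximena reaches everyone (king).
Jamal reaches everyone (king).
Sofia cannot reach Ximena, Jamal, Felix in two steps.
Mona cannot reach Jamal in two steps.
Felix cannot reach Ximena, Jamal in two steps.
Kings: Yusuf, Ximena, Jamal — 3.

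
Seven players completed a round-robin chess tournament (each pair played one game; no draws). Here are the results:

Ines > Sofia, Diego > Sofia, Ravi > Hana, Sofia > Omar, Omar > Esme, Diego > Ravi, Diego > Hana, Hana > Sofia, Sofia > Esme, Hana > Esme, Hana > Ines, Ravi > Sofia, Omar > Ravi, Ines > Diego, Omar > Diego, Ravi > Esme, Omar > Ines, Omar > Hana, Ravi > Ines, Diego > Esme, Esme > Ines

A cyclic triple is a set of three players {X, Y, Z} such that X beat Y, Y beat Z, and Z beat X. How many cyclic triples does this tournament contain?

8

Win totals: Hana 3, Esme 1, Ravi 4, Ines 2, Omar 5, Diego 4, Sofia 2.
A player with w wins dominates both others in C(w,2) triples; summing gives 3 + 0 + 6 + 1 + 10 + 6 + 1 = 27 transitive triples.
Total triples C(7,3) = 35, so cyclic triples = 35 − 27 = 8.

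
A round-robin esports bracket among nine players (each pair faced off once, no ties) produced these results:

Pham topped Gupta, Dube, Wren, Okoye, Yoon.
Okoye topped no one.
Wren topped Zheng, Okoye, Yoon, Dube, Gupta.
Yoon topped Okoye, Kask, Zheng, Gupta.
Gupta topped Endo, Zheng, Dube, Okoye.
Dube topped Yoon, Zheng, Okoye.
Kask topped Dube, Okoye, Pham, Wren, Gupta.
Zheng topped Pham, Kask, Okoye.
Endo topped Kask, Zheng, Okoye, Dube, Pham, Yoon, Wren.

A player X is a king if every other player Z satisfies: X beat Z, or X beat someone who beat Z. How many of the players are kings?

6

Okoye cannot reach Wren, Yoon, Zheng, Endo, Pham, Dube, Gupta, Kask in two steps.
Wren reaches everyone (king).
Yoon reaches everyone (king).
Zheng cannot reach Endo in two steps.
Endo reaches everyone (king).
Pham reaches everyone (king).
Dube cannot reach Wren, Endo in two steps.
Gupta reaches everyone (king).
Kask reaches everyone (king).
Kings: Wren, Yoon, Endo, Pham, Gupta, Kask — 6.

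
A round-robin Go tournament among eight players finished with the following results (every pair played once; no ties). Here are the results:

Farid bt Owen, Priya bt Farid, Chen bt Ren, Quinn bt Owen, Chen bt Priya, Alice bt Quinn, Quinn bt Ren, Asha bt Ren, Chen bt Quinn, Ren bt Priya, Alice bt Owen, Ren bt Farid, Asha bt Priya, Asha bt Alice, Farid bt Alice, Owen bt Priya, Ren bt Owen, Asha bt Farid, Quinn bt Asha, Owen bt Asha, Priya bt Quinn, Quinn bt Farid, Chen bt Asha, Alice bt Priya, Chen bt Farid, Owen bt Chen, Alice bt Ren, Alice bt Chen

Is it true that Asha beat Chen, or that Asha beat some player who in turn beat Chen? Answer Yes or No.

Yes

Asha did not beat Chen directly.
Asha beat Farid, Alice, Ren, Priya. Of those, Alice beat Chen.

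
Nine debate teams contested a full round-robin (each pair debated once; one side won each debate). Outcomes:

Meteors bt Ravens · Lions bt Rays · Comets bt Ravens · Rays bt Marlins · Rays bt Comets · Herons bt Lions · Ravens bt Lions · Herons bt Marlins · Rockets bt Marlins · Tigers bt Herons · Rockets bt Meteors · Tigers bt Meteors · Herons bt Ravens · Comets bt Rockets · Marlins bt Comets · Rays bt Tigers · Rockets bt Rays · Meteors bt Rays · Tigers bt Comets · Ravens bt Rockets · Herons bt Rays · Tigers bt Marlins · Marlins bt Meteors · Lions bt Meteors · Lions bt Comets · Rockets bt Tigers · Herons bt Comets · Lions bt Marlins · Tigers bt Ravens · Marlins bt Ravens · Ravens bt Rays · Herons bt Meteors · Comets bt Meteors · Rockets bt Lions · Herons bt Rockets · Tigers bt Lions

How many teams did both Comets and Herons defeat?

Comets beat: Rockets, Meteors, Ravens.
Herons beat: Rockets, Rays, Marlins, Meteors, Ravens, Comets, Lions.
Both beat: Rockets, Meteors, Ravens — 3.

3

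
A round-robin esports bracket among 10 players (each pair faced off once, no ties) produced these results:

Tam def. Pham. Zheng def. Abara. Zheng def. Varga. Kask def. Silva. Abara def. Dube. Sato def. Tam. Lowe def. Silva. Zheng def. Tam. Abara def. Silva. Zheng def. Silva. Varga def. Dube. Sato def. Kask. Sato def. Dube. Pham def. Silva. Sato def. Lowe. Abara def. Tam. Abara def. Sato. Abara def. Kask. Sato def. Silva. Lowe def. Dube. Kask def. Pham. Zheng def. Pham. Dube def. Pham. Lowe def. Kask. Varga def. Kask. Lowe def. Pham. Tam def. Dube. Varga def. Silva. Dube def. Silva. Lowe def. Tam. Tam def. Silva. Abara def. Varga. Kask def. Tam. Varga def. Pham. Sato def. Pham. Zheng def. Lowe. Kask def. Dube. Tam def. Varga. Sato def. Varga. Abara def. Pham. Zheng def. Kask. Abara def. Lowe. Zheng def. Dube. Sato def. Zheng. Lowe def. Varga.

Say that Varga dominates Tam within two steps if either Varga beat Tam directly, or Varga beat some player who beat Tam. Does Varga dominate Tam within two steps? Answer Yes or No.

Yes

Varga did not beat Tam directly.
Varga beat Pham, Dube, Silva, Kask. Of those, Kask beat Tam.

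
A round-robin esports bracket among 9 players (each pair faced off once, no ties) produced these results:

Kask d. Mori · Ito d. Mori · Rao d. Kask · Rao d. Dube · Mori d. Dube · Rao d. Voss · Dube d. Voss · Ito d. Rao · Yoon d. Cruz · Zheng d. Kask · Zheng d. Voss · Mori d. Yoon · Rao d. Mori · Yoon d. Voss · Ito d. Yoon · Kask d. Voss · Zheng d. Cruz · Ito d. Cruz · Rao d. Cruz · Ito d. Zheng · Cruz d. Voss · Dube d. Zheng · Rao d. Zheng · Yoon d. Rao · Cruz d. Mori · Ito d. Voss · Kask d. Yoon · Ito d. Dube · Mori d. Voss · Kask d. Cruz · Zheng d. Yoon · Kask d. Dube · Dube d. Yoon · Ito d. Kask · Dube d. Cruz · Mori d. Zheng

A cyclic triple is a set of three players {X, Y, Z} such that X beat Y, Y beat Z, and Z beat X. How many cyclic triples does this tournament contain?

Win totals: Yoon 3, Kask 5, Zheng 4, Mori 4, Ito 8, Cruz 2, Voss 0, Rao 6, Dube 4.
A player with w wins dominates both others in C(w,2) triples; summing gives 3 + 10 + 6 + 6 + 28 + 1 + 0 + 15 + 6 = 75 transitive triples.
Total triples C(9,3) = 84, so cyclic triples = 84 − 75 = 9.

9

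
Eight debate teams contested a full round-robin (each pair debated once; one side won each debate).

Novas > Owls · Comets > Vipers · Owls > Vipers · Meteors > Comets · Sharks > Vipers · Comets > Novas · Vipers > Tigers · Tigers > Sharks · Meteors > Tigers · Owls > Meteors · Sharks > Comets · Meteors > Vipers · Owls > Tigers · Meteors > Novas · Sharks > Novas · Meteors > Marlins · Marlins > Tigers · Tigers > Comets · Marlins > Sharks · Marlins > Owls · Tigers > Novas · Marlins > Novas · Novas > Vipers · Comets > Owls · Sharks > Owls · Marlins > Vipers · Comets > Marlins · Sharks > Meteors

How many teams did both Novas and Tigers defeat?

0

Novas beat: Owls, Vipers.
Tigers beat: Comets, Novas, Sharks.
No one was beaten by both.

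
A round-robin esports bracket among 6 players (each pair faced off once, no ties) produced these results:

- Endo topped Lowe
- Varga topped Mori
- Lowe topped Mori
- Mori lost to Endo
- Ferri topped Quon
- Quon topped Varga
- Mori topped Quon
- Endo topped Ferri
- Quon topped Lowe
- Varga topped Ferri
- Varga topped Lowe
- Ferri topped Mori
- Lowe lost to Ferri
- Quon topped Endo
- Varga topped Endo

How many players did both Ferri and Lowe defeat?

Ferri beat: Quon, Mori, Lowe.
Lowe beat: Mori.
Both beat: Mori — 1.

1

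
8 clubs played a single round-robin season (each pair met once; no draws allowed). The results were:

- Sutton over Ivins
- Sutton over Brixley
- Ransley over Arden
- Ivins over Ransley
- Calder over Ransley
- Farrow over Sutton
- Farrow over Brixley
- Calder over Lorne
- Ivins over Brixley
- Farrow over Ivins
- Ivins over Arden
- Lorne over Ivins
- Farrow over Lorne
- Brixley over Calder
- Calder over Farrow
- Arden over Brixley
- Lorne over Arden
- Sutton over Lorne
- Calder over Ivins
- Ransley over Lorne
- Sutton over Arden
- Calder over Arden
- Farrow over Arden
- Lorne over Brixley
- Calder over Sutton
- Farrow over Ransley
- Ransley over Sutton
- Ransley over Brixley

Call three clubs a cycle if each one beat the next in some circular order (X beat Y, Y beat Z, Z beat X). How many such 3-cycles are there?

8

Win totals: Brixley 1, Ransley 4, Lorne 3, Arden 1, Calder 6, Sutton 4, Ivins 3, Farrow 6.
A club with w wins dominates both others in C(w,2) triples; summing gives 0 + 6 + 3 + 0 + 15 + 6 + 3 + 15 = 48 transitive triples.
Total triples C(8,3) = 56, so cyclic triples = 56 − 48 = 8.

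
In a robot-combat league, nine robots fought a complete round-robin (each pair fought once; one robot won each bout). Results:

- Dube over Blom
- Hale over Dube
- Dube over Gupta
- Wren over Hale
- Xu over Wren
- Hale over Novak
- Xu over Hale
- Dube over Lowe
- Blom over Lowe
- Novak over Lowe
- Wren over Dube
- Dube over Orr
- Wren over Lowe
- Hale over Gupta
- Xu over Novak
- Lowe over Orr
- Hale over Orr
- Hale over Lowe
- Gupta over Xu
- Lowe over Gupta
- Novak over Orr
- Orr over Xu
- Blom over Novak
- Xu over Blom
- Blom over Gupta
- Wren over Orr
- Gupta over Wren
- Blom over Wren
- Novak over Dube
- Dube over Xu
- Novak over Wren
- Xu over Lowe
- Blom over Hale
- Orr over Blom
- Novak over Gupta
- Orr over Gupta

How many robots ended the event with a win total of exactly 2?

Win totals: Novak 5, Wren 4, Xu 5, Blom 5, Dube 5, Lowe 2, Gupta 2, Orr 3, Hale 5.
Exactly 2: Lowe, Gupta — 2 robots.

2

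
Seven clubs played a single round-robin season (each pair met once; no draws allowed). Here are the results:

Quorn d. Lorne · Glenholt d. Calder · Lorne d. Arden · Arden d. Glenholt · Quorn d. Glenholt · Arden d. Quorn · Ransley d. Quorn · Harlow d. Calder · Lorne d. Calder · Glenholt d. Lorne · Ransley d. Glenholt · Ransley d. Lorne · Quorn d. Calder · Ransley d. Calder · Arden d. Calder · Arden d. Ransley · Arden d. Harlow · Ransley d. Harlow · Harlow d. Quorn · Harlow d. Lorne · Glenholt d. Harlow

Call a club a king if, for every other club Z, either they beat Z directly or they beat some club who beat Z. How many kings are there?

Lorne reaches everyone (king).
Ransley reaches everyone (king).
Calder cannot reach Lorne, Ransley, Arden, Harlow, Quorn, Glenholt in two steps.
Arden reaches everyone (king).
Harlow cannot reach Ransley in two steps.
Quorn cannot reach Ransley in two steps.
Glenholt cannot reach Ransley in two steps.
Kings: Lorne, Ransley, Arden — 3.

3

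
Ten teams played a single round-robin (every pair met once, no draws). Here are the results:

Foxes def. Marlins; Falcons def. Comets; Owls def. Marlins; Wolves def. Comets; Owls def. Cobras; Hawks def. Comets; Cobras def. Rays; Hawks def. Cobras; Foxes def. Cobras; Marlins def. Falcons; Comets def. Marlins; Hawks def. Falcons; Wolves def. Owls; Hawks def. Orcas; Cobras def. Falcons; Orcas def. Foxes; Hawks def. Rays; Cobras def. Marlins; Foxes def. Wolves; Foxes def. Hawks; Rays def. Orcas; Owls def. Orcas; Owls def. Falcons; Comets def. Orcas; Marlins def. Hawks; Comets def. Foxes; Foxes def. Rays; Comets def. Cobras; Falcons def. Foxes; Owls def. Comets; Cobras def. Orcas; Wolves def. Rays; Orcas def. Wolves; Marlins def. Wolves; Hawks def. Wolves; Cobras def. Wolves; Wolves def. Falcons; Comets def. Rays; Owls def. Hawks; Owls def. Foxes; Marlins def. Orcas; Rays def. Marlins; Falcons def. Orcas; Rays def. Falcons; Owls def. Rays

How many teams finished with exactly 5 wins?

Win totals: Falcons 3, Foxes 5, Orcas 2, Cobras 5, Wolves 4, Comets 5, Owls 8, Hawks 6, Rays 3, Marlins 4.
Exactly 5: Foxes, Cobras, Comets — 3 teams.

3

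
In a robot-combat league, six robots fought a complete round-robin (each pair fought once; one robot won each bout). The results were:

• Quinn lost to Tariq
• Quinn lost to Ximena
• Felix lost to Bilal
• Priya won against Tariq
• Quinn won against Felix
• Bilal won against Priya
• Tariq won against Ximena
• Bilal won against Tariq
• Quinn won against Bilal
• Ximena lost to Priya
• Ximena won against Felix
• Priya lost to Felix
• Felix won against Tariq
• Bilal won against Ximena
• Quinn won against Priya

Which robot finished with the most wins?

Win totals: Tariq 2, Priya 2, Quinn 3, Felix 2, Bilal 4, Ximena 2.
Bilal leads with 4 wins (next highest: 3).

Bilal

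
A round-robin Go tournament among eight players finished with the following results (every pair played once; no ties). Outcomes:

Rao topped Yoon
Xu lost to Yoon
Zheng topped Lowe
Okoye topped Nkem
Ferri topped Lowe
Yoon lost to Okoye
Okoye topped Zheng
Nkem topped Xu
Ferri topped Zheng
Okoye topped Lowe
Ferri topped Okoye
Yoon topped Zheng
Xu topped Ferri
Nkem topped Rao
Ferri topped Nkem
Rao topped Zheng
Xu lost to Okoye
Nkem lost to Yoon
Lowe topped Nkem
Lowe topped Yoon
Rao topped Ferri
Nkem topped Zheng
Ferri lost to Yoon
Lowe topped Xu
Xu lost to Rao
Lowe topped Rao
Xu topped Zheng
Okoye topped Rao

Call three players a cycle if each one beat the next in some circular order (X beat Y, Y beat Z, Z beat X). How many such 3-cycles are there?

Win totals: Nkem 3, Rao 4, Zheng 1, Okoye 6, Yoon 4, Ferri 4, Xu 2, Lowe 4.
A player with w wins dominates both others in C(w,2) triples; summing gives 3 + 6 + 0 + 15 + 6 + 6 + 1 + 6 = 43 transitive triples.
Total triples C(8,3) = 56, so cyclic triples = 56 − 43 = 13.

13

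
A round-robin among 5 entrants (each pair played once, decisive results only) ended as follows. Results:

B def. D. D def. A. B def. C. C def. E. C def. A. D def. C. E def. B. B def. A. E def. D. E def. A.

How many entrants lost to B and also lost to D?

2

B beat: A, C, D.
D beat: A, C.
Both beat: A, C — 2.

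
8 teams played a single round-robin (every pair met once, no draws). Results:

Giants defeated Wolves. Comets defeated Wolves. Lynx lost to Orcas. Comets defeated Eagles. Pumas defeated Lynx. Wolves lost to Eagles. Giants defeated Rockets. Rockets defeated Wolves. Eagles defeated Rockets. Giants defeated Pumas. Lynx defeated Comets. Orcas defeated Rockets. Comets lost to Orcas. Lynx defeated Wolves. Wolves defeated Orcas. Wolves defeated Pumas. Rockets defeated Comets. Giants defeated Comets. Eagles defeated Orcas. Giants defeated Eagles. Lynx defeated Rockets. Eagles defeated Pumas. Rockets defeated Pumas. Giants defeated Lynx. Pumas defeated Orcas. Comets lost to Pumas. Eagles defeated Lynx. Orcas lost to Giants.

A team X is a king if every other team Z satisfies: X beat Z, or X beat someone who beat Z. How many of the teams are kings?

Rockets cannot reach Giants in two steps.
Giants reaches everyone (king).
Eagles cannot reach Giants in two steps.
Lynx cannot reach Giants in two steps.
Wolves cannot reach Giants, Eagles in two steps.
Orcas cannot reach Giants in two steps.
Comets cannot reach Giants in two steps.
Pumas cannot reach Giants in two steps.
Kings: Giants — 1.

1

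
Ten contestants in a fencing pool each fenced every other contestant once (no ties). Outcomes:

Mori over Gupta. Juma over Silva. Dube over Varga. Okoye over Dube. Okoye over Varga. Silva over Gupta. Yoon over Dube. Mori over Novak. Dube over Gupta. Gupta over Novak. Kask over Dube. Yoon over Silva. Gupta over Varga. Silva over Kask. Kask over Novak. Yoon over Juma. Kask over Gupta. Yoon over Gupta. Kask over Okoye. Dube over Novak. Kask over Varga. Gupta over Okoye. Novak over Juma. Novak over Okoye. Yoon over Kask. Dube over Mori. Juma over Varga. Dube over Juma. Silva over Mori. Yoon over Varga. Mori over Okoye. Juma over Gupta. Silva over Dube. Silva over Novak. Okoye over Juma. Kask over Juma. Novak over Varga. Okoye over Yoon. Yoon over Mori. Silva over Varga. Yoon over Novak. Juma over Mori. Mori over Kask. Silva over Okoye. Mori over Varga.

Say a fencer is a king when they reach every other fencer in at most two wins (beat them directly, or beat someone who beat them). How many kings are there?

4

Silva reaches everyone (king).
Juma cannot reach Yoon in two steps.
Gupta cannot reach Silva, Mori, Kask in two steps.
Okoye reaches everyone (king).
Novak cannot reach Kask in two steps.
Mori cannot reach Silva in two steps.
Dube cannot reach Yoon in two steps.
Yoon reaches everyone (king).
Varga cannot reach Silva, Juma, Gupta, Okoye, Novak, Mori, Dube, Yoon, Kask in two steps.
Kask reaches everyone (king).
Kings: Silva, Okoye, Yoon, Kask — 4.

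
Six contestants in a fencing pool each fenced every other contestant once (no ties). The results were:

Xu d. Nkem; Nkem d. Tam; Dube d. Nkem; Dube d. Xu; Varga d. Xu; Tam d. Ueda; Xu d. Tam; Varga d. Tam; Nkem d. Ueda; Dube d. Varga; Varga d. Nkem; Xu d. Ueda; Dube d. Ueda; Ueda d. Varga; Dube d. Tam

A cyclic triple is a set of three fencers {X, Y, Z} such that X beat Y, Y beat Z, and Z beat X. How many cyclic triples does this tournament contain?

Of the C(6,3) = 20 triples, the cyclic ones are: {Nkem, Ueda, Varga}; {Ueda, Varga, Xu}; {Ueda, Varga, Tam}.
That is 3.

3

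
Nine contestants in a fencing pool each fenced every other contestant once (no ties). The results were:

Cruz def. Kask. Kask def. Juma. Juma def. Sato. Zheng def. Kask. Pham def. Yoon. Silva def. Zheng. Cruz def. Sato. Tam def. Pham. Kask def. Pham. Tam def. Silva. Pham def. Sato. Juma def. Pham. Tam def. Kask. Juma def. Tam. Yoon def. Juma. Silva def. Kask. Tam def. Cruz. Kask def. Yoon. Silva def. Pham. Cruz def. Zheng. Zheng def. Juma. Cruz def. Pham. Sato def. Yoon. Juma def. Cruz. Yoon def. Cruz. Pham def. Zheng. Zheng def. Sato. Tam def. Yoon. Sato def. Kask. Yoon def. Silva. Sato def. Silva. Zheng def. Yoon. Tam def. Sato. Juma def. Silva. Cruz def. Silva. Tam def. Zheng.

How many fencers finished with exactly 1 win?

Win totals: Kask 3, Zheng 4, Sato 3, Tam 7, Pham 3, Cruz 5, Juma 5, Silva 3, Yoon 3.
No fencer has exactly 1 wins.

0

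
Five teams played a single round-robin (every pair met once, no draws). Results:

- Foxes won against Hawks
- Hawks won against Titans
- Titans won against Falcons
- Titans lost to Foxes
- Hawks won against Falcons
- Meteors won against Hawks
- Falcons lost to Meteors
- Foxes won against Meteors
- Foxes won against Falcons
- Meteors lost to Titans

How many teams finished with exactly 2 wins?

3

Win totals: Hawks 2, Meteors 2, Falcons 0, Titans 2, Foxes 4.
Exactly 2: Hawks, Meteors, Titans — 3 teams.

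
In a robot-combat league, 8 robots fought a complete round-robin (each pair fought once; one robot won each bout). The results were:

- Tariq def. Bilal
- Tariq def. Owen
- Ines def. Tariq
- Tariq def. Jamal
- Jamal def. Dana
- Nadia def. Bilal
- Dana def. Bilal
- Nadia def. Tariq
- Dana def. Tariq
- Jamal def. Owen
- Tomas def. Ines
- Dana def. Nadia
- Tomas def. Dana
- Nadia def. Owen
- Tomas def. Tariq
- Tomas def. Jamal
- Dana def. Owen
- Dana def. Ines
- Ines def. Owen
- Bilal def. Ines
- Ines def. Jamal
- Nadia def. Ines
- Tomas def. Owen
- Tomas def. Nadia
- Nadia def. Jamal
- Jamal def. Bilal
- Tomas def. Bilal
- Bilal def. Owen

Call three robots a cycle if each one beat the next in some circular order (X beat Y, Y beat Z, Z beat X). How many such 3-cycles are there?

Win totals: Dana 5, Nadia 5, Bilal 2, Tariq 3, Tomas 7, Owen 0, Jamal 3, Ines 3.
A robot with w wins dominates both others in C(w,2) triples; summing gives 10 + 10 + 1 + 3 + 21 + 0 + 3 + 3 = 51 transitive triples.
Total triples C(8,3) = 56, so cyclic triples = 56 − 51 = 5.

5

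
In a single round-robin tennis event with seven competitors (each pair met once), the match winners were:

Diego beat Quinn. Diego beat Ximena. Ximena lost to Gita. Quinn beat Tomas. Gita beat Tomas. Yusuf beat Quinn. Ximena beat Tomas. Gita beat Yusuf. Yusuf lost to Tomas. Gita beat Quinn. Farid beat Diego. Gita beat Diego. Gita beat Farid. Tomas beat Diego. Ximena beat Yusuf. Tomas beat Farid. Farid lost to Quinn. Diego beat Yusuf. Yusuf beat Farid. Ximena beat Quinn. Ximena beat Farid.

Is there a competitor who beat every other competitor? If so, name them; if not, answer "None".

Gita has 6 wins out of 6 opponents — a perfect record.

Gita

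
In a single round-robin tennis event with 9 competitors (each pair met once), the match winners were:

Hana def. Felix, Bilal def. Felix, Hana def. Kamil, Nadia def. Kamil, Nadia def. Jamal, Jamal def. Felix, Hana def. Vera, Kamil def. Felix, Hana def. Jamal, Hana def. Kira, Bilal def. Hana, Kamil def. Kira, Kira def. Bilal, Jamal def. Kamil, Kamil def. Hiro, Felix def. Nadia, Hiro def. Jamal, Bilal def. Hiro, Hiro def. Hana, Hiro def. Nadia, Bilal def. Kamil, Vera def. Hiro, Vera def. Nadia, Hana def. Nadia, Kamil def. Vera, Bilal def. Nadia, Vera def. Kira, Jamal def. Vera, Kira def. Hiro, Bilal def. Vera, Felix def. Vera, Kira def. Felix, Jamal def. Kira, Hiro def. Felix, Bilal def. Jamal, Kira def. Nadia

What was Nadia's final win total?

2

Nadia's results: beat Kamil, Jamal; lost to Hana, Hiro, Felix, Bilal, Kira, Vera.
That is 2 wins.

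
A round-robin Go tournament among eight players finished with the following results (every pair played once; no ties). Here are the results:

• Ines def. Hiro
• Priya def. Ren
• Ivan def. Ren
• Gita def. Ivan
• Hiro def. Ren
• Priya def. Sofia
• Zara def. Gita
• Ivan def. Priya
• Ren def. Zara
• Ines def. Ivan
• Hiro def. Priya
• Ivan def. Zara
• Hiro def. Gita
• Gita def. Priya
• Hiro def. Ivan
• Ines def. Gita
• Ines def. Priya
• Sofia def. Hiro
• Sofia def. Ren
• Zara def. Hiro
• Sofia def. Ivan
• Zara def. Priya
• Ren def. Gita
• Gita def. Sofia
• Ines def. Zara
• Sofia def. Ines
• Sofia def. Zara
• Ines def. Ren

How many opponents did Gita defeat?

Gita's results: beat Sofia, Priya, Ivan; lost to Hiro, Ren, Zara, Ines.
That is 3 wins.

3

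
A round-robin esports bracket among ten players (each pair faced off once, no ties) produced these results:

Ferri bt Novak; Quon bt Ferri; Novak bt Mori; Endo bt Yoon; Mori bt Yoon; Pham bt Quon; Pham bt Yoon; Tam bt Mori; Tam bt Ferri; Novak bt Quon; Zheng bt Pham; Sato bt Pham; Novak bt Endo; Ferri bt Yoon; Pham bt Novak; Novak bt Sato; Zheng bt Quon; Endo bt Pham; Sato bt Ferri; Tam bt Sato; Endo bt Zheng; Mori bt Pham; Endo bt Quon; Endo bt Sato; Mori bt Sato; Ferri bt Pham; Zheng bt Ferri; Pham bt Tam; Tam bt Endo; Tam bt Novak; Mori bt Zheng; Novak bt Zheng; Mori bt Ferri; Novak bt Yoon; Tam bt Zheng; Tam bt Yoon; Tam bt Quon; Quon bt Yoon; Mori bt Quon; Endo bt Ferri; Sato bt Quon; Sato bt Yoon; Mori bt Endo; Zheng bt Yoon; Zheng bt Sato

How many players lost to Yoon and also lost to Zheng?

0

Yoon beat: no one.
Zheng beat: Pham, Ferri, Yoon, Sato, Quon.
No one was beaten by both.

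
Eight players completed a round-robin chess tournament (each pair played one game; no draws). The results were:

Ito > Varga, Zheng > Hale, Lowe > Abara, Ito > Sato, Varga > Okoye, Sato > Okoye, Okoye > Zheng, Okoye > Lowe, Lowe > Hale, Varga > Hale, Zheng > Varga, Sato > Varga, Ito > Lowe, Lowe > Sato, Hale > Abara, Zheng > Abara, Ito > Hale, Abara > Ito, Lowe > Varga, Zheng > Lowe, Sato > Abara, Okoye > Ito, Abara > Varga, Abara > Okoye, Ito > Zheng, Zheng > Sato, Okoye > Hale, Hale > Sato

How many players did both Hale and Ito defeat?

Hale beat: Abara, Sato.
Ito beat: Lowe, Hale, Sato, Varga, Zheng.
Both beat: Sato — 1.

1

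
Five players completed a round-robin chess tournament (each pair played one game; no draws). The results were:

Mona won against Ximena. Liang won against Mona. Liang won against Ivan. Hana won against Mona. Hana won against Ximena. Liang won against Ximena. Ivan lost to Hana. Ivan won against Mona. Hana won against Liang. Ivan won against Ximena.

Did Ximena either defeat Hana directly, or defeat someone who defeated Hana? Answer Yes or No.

Ximena did not beat Hana directly.
Ximena beat no one, so there is no intermediate player.

No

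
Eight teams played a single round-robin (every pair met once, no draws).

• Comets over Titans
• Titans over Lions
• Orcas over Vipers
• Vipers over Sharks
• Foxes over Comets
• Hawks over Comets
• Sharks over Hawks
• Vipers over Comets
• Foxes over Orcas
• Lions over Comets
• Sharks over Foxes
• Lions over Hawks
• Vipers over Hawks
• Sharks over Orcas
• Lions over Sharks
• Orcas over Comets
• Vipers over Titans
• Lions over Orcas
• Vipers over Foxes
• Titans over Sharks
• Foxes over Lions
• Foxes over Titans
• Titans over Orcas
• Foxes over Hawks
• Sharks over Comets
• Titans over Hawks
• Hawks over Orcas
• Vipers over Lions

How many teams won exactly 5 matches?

1

Win totals: Titans 4, Vipers 6, Orcas 2, Comets 1, Foxes 5, Hawks 2, Sharks 4, Lions 4.
Exactly 5: Foxes — 1 team.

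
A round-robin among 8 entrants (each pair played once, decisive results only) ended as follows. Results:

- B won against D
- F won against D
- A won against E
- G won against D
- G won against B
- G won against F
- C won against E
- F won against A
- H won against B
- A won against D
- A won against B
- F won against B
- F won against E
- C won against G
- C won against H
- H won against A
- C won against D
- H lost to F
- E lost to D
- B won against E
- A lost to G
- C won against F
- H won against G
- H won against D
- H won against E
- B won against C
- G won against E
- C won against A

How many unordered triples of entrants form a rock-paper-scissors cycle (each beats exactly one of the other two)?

5

Win totals: A 3, B 3, C 6, D 1, E 0, F 5, G 5, H 5.
An entrant with w wins dominates both others in C(w,2) triples; summing gives 3 + 3 + 15 + 0 + 0 + 10 + 10 + 10 = 51 transitive triples.
Total triples C(8,3) = 56, so cyclic triples = 56 − 51 = 5.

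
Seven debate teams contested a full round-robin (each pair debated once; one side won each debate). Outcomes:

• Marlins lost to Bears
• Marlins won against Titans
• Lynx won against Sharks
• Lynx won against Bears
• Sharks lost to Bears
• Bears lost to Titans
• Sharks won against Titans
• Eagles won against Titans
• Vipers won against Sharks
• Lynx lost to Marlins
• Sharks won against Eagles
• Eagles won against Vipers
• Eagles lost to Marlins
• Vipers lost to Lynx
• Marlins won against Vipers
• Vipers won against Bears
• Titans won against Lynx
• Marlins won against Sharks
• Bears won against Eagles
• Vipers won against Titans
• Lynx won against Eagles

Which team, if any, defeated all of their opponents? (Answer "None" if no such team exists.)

Highest win total is Marlins with 5 (out of 6 possible).
Marlins lost to Bears, so no team went undefeated.

None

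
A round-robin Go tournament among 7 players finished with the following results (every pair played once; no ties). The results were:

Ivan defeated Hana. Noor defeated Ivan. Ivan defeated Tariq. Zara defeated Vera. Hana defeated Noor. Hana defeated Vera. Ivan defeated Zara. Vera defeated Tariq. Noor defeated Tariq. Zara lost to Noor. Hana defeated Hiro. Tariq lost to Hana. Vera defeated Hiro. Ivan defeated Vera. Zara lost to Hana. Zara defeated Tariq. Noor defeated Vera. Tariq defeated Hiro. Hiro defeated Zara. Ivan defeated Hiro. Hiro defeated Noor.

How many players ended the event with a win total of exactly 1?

1

Win totals: Hiro 2, Tariq 1, Noor 4, Zara 2, Hana 5, Ivan 5, Vera 2.
Exactly 1: Tariq — 1 player.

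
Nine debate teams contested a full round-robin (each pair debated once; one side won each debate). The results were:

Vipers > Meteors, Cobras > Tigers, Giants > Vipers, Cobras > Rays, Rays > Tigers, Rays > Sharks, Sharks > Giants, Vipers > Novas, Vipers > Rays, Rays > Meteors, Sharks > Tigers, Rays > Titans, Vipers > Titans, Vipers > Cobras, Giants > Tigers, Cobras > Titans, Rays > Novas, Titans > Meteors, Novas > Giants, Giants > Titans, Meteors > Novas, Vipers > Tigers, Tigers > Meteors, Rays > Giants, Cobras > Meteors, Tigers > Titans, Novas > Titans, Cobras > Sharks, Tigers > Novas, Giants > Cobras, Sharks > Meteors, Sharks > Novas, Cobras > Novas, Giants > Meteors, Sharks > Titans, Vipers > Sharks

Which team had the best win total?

Vipers

Win totals: Titans 1, Novas 2, Sharks 5, Tigers 3, Vipers 7, Giants 5, Rays 6, Cobras 6, Meteors 1.
Vipers leads with 7 wins (next highest: 6).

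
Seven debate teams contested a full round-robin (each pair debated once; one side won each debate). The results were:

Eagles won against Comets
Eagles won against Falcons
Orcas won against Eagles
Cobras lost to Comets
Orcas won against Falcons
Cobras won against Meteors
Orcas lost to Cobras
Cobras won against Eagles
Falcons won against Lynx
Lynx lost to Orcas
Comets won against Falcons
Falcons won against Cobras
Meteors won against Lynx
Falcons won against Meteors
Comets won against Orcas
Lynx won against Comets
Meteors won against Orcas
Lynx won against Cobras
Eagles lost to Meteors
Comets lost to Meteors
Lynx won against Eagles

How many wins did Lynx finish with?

3

Lynx's results: beat Comets, Eagles, Cobras; lost to Orcas, Meteors, Falcons.
That is 3 wins.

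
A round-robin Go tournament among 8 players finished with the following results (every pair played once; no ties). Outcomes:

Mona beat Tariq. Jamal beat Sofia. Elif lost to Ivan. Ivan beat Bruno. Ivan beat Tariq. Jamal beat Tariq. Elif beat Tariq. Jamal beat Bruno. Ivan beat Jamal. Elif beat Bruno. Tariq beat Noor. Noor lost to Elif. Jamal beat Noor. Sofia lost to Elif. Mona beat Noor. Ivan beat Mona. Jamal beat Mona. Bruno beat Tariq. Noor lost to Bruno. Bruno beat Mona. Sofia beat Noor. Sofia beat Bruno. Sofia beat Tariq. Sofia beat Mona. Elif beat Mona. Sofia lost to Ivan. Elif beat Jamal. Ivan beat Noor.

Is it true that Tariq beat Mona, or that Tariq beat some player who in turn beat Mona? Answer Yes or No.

Tariq did not beat Mona directly.
Tariq beat Noor, but each of them lost to Mona. No two-step path.

No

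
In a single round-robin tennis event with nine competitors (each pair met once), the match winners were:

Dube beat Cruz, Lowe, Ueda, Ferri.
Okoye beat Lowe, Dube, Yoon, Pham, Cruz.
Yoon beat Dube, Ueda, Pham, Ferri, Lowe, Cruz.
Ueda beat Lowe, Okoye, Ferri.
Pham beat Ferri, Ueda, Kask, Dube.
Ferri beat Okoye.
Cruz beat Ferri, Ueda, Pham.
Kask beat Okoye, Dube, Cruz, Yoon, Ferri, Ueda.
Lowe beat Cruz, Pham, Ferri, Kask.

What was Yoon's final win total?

Yoon's results: beat Dube, Ferri, Lowe, Cruz, Pham, Ueda; lost to Kask, Okoye.
That is 6 wins.

6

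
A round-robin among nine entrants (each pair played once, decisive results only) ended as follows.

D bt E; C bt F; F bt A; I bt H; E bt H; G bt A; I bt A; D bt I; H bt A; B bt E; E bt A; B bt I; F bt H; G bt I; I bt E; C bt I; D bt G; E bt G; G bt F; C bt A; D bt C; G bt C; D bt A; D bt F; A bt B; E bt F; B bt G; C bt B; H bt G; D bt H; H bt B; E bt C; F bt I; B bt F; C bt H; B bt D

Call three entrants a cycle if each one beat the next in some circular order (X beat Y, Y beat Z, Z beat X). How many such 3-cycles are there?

Win totals: A 1, B 5, C 5, D 7, E 5, F 3, G 4, H 3, I 3.
An entrant with w wins dominates both others in C(w,2) triples; summing gives 0 + 10 + 10 + 21 + 10 + 3 + 6 + 3 + 3 = 66 transitive triples.
Total triples C(9,3) = 84, so cyclic triples = 84 − 66 = 18.

18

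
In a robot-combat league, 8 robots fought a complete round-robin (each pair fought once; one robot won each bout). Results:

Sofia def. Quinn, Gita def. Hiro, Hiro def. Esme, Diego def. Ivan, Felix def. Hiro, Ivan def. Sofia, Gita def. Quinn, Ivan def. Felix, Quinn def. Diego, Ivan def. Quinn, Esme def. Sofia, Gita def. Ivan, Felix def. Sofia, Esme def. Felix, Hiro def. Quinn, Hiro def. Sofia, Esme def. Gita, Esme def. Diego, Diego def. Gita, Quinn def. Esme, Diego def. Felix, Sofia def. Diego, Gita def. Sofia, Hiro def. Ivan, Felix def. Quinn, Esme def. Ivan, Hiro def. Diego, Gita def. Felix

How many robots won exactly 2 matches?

Win totals: Ivan 3, Quinn 2, Sofia 2, Esme 5, Felix 3, Gita 5, Hiro 5, Diego 3.
Exactly 2: Quinn, Sofia — 2 robots.

2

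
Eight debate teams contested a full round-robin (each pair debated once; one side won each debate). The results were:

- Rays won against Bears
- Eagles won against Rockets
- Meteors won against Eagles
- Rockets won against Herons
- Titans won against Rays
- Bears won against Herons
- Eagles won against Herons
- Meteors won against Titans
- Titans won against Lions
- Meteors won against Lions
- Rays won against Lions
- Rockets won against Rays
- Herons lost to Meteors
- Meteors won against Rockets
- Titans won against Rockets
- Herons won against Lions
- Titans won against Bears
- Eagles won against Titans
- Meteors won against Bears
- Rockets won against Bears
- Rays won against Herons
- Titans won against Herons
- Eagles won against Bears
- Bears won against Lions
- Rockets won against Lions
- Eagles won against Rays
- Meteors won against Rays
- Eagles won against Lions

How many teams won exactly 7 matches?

Win totals: Bears 2, Rockets 4, Titans 5, Eagles 6, Meteors 7, Rays 3, Lions 0, Herons 1.
Exactly 7: Meteors — 1 team.

1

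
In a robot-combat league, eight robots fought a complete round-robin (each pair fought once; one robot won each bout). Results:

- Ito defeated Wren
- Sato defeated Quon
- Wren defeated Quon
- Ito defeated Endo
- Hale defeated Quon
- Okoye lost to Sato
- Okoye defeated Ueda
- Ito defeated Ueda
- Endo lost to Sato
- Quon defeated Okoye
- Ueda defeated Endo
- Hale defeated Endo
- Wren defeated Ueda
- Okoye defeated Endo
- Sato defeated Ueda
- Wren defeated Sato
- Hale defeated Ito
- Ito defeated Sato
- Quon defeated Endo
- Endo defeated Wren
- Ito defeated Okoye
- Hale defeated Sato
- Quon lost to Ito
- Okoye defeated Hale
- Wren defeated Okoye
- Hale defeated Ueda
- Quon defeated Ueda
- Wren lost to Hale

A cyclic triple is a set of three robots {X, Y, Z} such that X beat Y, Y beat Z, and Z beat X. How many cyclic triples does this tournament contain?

Win totals: Hale 6, Okoye 3, Ueda 1, Endo 1, Ito 6, Quon 3, Wren 4, Sato 4.
A robot with w wins dominates both others in C(w,2) triples; summing gives 15 + 3 + 0 + 0 + 15 + 3 + 6 + 6 = 48 transitive triples.
Total triples C(8,3) = 56, so cyclic triples = 56 − 48 = 8.

8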